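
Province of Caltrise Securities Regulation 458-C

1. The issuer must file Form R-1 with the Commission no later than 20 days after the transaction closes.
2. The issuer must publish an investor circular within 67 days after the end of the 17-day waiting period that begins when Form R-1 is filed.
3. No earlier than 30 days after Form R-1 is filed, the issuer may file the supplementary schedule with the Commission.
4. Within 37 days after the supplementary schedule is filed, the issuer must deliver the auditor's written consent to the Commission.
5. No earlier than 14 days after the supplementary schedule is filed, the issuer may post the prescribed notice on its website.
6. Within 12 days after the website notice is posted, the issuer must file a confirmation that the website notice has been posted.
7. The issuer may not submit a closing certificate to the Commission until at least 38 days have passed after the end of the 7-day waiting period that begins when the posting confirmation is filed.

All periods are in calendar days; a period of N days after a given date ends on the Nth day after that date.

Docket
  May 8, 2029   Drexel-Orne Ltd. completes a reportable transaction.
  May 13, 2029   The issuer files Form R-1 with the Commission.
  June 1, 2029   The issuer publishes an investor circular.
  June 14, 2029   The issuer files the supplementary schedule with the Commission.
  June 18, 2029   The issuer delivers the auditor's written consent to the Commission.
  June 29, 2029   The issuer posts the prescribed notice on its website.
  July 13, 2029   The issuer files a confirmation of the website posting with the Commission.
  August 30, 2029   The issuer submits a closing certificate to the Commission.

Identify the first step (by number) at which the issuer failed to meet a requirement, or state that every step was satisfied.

Step 1 — counting 20 days from May 8, 2029 (when the transaction closes) gives a deadline of May 28, 2029; completed May 13, 2029, before the deadline.
Step 2 — counting 67 days from May 30, 2029 (end of the 17-day waiting period, which began when Form R-1 is filed on May 13, 2029) gives a deadline of August 5, 2029; done June 1, 2029 — timely.
Step 3 — must wait 30 days from May 13, 2029 (when Form R-1 is filed), so not before June 12, 2029; done June 14, 2029, after the minimum wait.
Step 4 — counting 37 days from June 14, 2029 (when the supplementary schedule is filed) gives a deadline of July 21, 2029; done June 18, 2029 — timely.
Step 5 — must wait 14 days from June 14, 2029 (when the supplementary schedule is filed), so not before June 28, 2029; done June 29, 2029 — permitted.
Step 6 — counting 12 days from June 29, 2029 (when the website notice is posted) gives a deadline of July 11, 2029; July 13, 2029 misses that deadline by 2 days.
That is the first point of non-compliance.

Step 6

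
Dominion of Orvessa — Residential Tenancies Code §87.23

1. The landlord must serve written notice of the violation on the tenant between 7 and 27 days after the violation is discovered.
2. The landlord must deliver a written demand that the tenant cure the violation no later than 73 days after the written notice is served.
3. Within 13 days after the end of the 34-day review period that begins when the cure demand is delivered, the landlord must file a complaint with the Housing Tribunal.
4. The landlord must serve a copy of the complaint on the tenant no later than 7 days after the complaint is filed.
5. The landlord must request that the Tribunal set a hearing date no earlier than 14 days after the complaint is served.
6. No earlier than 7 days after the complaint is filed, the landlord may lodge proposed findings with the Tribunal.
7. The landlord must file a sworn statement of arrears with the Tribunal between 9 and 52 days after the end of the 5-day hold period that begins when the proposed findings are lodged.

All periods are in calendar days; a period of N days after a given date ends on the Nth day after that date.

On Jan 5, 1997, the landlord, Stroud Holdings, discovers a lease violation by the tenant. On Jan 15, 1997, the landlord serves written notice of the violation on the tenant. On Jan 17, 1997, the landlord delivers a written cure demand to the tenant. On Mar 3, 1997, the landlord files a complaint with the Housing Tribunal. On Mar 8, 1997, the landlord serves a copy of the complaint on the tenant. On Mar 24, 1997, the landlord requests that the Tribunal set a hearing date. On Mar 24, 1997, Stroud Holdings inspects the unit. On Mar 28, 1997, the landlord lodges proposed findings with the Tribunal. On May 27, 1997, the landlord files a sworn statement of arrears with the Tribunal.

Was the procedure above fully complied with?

No

Step 1: the window is 7–27 days after Jan 5, 1997 (when the violation is discovered), so Jan 12, 1997 through Feb 1, 1997; done Jan 15, 1997, which is between those dates.
Step 2: 73 days after Jan 15, 1997 (when the written notice is served) is Mar 29, 1997; done Jan 17, 1997 — timely.
Step 3: 13 days after Feb 20, 1997 (end of the 34-day review period, which began when the cure demand is delivered on Jan 17, 1997) is Mar 5, 1997; Mar 3, 1997 is within that limit.
Step 4: 7 days after Mar 3, 1997 (when the complaint is filed) is Mar 10, 1997; done Mar 8, 1997 — timely.
Step 5: the earliest permitted date is 14 days after Mar 8, 1997 (when the complaint is served), i.e. Mar 22, 1997; Mar 24, 1997 is on or after that date.
Step 6: the earliest permitted date is 7 days after Mar 3, 1997 (when the complaint is filed), i.e. Mar 10, 1997; done Mar 28, 1997, after the minimum wait.
Step 7: the window is 9–52 days after Apr 2, 1997 (end of the 5-day hold period, which began when the proposed findings are lodged on Mar 28, 1997), so Apr 11, 1997 through May 24, 1997; May 27, 1997 is 3 days past the end of the window.
No need to go further; step 7 was not satisfied.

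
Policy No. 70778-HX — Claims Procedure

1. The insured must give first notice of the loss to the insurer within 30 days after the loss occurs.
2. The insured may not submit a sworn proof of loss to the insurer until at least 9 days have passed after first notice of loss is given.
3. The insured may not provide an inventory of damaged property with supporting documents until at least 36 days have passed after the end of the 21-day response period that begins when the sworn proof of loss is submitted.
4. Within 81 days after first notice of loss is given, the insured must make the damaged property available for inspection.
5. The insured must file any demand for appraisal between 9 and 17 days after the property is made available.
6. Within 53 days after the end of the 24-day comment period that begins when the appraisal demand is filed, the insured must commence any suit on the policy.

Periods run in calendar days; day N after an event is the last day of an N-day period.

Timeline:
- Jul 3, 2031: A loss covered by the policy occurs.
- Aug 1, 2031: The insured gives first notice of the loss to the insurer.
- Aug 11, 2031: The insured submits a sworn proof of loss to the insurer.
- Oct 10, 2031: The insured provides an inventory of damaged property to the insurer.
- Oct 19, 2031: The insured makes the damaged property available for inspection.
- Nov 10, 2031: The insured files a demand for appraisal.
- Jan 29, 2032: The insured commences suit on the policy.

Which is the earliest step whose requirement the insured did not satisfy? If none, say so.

Step 5

Step 1: 30 days after Jul 3, 2031 (when the loss occurs) is Aug 2, 2031; done Aug 1, 2031 — timely.
Step 2: the earliest permitted date is 9 days after Aug 1, 2031 (when first notice of loss is given), i.e. Aug 10, 2031; done Aug 11, 2031, after the minimum wait.
Step 3: the earliest permitted date is 36 days after Sep 1, 2031 (end of the 21-day response period, which began when the sworn proof of loss is submitted on Aug 11, 2031), i.e. Oct 7, 2031; Oct 10, 2031 is on or after that date.
Step 4: 81 days after Aug 1, 2031 (when first notice of loss is given) is Oct 21, 2031; Oct 19, 2031 is within that limit.
Step 5: the window is 9–17 days after Oct 19, 2031 (when the property is made available), so Oct 28, 2031 through Nov 5, 2031; Nov 10, 2031 is 5 days past the end of the window.
That is the first point of non-compliance.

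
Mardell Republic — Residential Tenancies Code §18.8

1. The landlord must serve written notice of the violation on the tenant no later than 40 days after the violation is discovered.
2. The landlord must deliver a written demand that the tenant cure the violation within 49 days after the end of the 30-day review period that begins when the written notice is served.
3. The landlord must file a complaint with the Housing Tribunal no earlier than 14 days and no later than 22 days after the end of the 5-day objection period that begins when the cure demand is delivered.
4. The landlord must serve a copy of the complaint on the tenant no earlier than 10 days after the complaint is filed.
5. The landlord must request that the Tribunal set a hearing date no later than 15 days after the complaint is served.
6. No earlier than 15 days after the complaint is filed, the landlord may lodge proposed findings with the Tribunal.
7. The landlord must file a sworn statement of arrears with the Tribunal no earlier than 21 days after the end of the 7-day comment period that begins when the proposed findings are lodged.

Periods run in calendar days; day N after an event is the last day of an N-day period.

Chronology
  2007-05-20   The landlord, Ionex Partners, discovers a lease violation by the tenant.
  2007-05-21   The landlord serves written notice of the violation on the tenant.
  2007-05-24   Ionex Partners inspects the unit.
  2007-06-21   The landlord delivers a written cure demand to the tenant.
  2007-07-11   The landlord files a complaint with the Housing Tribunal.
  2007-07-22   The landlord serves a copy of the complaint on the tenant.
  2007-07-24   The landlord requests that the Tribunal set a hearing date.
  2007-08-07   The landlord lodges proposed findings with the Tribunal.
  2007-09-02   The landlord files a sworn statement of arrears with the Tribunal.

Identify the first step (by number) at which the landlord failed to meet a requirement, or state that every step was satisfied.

Step 7

Step 1: 40 days after 2007-05-20 (when the violation is discovered) is 2007-06-29; completed 2007-05-21, before the deadline.
Step 2: 49 days after 2007-06-20 (end of the 30-day review period, which began when the written notice is served on 2007-05-21) is 2007-08-08; completed 2007-06-21, before the deadline.
Step 3: the window is 14–22 days after 2007-06-26 (end of the 5-day objection period, which began when the cure demand is delivered on 2007-06-21), so 2007-07-10 through 2007-07-18; done 2007-07-11, which is between those dates.
Step 4: the earliest permitted date is 10 days after 2007-07-11 (when the complaint is filed), i.e. 2007-07-21; 2007-07-22 is on or after that date.
Step 5: 15 days after 2007-07-22 (when the complaint is served) is 2007-08-06; completed 2007-07-24, before the deadline.
Step 6: the earliest permitted date is 15 days after 2007-07-11 (when the complaint is filed), i.e. 2007-07-26; done 2007-08-07 — permitted.
Step 7: the earliest permitted date is 21 days after 2007-08-14 (end of the 7-day comment period, which began when the proposed findings are lodged on 2007-08-07), i.e. 2007-09-04; 2007-09-02 is 2 days before the earliest permitted date.
Later steps need not be reached.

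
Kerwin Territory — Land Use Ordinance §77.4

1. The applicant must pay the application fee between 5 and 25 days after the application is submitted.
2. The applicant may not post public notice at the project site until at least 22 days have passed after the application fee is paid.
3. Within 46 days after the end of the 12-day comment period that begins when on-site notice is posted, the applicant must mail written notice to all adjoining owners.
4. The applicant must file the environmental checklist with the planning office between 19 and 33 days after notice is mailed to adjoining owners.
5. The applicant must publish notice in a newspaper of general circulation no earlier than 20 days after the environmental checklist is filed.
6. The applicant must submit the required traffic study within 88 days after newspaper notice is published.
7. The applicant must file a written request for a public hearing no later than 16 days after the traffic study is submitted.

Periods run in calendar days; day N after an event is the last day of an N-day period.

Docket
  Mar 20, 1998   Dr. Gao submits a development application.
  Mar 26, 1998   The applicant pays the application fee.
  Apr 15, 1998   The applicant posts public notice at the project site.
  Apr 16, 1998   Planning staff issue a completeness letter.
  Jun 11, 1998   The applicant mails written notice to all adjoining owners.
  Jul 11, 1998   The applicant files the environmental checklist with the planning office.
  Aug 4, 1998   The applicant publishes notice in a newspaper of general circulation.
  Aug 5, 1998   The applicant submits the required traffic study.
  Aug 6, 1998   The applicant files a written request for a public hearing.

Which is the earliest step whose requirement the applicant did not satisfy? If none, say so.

Step 2

Step 1 — 5 and 25 days from Mar 20, 1998 (when the application is submitted) are Mar 25, 1998 and Apr 14, 1998 respectively; done Mar 26, 1998, which is between those dates.
Step 2 — must wait 22 days from Mar 26, 1998 (when the application fee is paid), so not before Apr 17, 1998; done Apr 15, 1998 — 2 days too early.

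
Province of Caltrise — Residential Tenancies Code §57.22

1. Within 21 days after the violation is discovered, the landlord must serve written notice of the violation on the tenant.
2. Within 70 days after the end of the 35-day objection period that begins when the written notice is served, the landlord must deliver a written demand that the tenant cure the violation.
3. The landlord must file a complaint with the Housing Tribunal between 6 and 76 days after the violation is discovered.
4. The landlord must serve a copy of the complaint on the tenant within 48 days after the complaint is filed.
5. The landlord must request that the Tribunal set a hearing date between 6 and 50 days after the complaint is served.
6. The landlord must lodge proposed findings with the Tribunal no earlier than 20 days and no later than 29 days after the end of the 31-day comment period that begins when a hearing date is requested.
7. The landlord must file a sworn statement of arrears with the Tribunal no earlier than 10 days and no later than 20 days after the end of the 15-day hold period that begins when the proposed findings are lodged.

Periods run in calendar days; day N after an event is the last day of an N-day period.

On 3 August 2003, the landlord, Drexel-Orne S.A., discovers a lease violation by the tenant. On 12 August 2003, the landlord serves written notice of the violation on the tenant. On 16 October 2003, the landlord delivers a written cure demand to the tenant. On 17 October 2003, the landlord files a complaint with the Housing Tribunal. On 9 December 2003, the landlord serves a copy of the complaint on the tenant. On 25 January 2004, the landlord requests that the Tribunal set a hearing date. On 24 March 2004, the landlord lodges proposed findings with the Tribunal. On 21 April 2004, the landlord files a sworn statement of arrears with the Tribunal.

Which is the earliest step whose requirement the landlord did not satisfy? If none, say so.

Step 4

(1) due by 3 August 2003 + 21 days = 24 August 2003; done 12 August 2003 — timely.
(2) due by 16 September 2003 + 70 days = 25 November 2003; completed 16 October 2003, before the deadline.
(3) the permitted window runs from 3 August 2003 + 6 = 9 August 2003 to 3 August 2003 + 76 = 18 October 2003; done 17 October 2003 — within the window.
(4) due by 17 October 2003 + 48 days = 4 December 2003; 9 December 2003 misses that deadline by 5 days.
Later steps need not be reached.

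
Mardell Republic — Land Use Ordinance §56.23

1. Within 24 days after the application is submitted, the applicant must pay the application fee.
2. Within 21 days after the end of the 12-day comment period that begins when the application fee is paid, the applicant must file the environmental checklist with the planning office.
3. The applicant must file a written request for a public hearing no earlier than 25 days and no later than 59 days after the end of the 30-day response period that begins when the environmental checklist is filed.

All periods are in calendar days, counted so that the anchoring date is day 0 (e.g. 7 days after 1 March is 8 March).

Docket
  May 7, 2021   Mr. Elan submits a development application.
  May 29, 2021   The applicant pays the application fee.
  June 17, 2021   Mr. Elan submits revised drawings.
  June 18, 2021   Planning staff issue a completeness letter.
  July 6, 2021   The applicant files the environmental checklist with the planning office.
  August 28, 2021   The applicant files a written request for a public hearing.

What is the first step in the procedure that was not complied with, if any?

Step 2

(1) due by May 7, 2021 + 24 days = May 31, 2021; May 29, 2021 is within that limit.
(2) due by June 10, 2021 + 21 days = July 1, 2021; done July 6, 2021 — 5 days late.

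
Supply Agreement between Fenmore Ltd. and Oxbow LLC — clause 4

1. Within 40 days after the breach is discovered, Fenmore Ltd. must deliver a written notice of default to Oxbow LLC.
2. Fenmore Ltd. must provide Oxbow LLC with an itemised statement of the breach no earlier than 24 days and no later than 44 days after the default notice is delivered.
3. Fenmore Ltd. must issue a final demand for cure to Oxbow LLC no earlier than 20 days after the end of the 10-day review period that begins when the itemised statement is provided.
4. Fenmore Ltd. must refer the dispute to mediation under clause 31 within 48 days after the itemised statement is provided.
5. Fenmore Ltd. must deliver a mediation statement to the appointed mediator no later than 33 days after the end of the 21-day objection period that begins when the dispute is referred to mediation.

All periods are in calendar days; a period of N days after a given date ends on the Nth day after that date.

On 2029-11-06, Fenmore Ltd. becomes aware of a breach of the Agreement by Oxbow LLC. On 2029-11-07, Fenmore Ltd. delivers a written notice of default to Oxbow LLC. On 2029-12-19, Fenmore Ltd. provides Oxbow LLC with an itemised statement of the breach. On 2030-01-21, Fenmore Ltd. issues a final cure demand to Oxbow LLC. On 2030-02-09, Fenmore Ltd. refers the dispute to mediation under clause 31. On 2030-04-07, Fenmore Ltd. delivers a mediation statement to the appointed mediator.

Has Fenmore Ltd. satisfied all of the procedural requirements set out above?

(1) due by 2029-11-06 + 40 days = 2029-12-16; done 2029-11-07 — timely.
(2) the permitted window runs from 2029-11-07 + 24 = 2029-12-01 to 2029-11-07 + 44 = 2029-12-21; done 2029-12-19 — within the window.
(3) permitted from 2029-12-29 + 20 days = 2030-01-18 onward; done 2030-01-21 — permitted.
(4) due by 2029-12-19 + 48 days = 2030-02-05; 2030-02-09 misses that deadline by 4 days.
Later steps need not be reached.

No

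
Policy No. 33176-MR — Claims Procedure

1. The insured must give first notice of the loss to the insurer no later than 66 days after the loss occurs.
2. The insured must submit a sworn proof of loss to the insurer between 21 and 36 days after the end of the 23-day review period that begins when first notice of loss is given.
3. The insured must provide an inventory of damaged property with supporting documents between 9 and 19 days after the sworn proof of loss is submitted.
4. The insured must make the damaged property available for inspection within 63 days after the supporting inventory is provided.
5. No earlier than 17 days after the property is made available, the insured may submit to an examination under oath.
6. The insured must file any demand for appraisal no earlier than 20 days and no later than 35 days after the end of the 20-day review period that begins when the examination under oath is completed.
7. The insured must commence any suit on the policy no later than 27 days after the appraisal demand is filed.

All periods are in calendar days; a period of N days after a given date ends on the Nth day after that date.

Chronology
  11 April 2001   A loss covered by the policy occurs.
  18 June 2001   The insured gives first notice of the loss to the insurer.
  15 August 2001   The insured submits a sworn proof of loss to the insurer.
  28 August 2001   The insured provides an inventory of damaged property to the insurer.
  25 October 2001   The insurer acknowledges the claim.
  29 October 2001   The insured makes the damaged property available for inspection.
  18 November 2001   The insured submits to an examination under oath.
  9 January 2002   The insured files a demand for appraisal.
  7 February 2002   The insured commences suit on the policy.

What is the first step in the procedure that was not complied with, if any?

(1) due by 11 April 2001 + 66 days = 16 June 2001; 18 June 2001 misses that deadline by 2 days.
No need to go further; step 1 was not satisfied.

Step 1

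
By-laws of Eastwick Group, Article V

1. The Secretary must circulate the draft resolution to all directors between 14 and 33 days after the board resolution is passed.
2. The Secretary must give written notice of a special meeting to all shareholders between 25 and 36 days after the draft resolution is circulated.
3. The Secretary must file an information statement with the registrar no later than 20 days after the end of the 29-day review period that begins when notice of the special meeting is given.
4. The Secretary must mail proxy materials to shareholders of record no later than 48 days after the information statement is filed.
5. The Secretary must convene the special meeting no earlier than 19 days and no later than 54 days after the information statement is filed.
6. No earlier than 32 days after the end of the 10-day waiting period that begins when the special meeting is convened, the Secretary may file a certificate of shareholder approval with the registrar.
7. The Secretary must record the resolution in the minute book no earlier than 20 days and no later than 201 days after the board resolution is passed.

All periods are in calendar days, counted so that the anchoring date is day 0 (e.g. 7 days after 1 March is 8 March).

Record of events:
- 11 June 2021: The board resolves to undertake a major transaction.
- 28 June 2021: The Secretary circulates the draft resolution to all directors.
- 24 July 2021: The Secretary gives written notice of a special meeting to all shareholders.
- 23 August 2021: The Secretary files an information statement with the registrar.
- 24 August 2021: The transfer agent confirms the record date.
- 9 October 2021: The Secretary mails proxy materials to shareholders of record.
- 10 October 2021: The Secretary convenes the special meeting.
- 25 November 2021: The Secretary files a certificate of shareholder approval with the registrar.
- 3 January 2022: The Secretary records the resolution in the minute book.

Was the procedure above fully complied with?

No

Step 1: the window is 14–33 days after 11 June 2021 (when the board resolution is passed), so 25 June 2021 through 14 July 2021; done 28 June 2021 — within the window.
Step 2: the window is 25–36 days after 28 June 2021 (when the draft resolution is circulated), so 23 July 2021 through 3 August 2021; 24 July 2021 falls inside that range.
Step 3: 20 days after 22 August 2021 (end of the 29-day review period, which began when notice of the special meeting is given on 24 July 2021) is 11 September 2021; done 23 August 2021 — timely.
Step 4: 48 days after 23 August 2021 (when the information statement is filed) is 10 October 2021; done 9 October 2021 — timely.
Step 5: the window is 19–54 days after 23 August 2021 (when the information statement is filed), so 11 September 2021 through 16 October 2021; 10 October 2021 falls inside that range.
Step 6: the earliest permitted date is 32 days after 20 October 2021 (end of the 10-day waiting period, which began when the special meeting is convened on 10 October 2021), i.e. 21 November 2021; done 25 November 2021, after the minimum wait.
Step 7: the window is 20–201 days after 11 June 2021 (when the board resolution is passed), so 1 July 2021 through 29 December 2021; done 3 January 2022 — 5 days after the window closed.
Later steps need not be reached.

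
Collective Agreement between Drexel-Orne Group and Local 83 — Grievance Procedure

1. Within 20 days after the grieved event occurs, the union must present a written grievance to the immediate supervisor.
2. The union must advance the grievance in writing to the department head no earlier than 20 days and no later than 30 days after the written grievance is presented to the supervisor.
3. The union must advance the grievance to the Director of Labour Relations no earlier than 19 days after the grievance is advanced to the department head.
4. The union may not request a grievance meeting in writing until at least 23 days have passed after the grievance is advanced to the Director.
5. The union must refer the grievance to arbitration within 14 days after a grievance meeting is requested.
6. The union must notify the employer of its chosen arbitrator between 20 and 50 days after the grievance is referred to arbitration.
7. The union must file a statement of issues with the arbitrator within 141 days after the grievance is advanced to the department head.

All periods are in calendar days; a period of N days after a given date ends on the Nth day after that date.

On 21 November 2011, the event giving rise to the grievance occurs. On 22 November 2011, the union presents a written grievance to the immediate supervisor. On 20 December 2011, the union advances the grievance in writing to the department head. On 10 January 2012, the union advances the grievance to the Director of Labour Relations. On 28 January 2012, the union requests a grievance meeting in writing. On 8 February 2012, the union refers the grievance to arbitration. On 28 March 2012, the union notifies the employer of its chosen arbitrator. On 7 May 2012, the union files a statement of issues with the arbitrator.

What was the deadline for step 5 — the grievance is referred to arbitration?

11 February 2012

Step 5 runs from 28 January 2012, when a grievance meeting is requested. 14 days after 28 January 2012 is 11 February 2012.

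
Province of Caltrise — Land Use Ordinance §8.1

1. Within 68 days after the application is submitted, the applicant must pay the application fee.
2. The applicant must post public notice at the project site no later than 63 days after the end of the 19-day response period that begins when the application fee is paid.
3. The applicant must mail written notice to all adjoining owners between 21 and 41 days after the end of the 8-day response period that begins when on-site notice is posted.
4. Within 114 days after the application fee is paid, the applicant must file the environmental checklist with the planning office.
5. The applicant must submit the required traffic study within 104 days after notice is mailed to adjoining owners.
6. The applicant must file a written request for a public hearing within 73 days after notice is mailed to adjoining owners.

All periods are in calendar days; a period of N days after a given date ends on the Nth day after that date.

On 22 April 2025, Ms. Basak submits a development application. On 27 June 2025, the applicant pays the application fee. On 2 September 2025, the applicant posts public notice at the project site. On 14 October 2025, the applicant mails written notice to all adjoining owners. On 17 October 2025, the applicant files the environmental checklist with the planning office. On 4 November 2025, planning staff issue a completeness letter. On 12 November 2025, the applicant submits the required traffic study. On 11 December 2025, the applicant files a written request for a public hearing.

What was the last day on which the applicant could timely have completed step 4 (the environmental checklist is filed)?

19 October 2025

Step 4 runs from 27 June 2025, when the application fee is paid. 114 days after 27 June 2025 is 19 October 2025.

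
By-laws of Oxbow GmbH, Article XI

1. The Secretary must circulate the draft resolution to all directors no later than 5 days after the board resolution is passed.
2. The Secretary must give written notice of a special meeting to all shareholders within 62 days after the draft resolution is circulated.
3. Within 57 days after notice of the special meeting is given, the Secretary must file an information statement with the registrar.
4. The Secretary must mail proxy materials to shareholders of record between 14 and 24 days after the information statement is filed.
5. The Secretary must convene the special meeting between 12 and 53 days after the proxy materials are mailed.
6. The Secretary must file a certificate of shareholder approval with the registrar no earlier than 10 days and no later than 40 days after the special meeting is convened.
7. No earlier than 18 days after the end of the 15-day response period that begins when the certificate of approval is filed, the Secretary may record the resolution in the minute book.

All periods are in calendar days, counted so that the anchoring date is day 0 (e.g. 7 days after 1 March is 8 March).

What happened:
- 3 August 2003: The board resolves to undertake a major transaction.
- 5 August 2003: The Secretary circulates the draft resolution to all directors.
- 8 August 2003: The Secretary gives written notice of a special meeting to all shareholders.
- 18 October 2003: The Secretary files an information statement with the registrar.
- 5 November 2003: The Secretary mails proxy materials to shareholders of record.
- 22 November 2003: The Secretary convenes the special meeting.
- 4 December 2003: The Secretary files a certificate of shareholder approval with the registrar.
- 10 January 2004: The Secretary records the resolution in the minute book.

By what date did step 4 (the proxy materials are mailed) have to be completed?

Step 4 runs from 18 October 2003, when the information statement is filed. The window is 14–24 days after 18 October 2003; it closes on 11 November 2003.

11 November 2003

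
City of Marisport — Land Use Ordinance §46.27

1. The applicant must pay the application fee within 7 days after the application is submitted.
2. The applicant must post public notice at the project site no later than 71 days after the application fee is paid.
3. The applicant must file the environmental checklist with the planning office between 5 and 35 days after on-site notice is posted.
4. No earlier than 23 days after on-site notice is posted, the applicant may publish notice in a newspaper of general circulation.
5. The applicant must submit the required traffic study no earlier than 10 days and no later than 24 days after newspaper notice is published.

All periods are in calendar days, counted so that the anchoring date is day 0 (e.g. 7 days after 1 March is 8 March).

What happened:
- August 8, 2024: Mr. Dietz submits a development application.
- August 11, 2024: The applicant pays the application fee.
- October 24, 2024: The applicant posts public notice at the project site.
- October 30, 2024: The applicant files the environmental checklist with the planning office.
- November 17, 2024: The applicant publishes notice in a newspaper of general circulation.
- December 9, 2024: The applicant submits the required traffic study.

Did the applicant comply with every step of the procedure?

Step 1: 7 days after August 8, 2024 (when the application is submitted) is August 15, 2024; done August 11, 2024 — timely.
Step 2: 71 days after August 11, 2024 (when the application fee is paid) is October 21, 2024; not done until October 24, 2024, 3 days after the deadline.
That is the first point of non-compliance.

No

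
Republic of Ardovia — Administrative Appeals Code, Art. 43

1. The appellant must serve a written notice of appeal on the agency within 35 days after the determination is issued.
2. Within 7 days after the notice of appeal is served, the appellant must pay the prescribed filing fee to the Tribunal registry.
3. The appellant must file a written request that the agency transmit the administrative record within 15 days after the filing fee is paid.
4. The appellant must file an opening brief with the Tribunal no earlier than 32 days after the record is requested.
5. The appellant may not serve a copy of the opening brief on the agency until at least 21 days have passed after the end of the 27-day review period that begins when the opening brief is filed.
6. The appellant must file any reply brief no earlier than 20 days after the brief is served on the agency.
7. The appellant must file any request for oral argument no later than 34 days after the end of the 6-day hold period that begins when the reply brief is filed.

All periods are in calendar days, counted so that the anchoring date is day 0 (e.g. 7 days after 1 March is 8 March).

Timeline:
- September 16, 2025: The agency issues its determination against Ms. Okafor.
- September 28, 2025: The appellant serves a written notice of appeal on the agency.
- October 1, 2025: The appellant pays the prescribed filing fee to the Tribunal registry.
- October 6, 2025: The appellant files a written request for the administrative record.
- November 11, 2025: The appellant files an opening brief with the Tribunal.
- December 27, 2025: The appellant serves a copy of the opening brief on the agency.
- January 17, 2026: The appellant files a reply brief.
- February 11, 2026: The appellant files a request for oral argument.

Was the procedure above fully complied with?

(1) due by September 16, 2025 + 35 days = October 21, 2025; completed September 28, 2025, before the deadline.
(2) due by September 28, 2025 + 7 days = October 5, 2025; completed October 1, 2025, before the deadline.
(3) due by October 1, 2025 + 15 days = October 16, 2025; completed October 6, 2025, before the deadline.
(4) permitted from October 6, 2025 + 32 days = November 7, 2025 onward; done November 11, 2025 — permitted.
(5) permitted from December 8, 2025 + 21 days = December 29, 2025 onward; acted on December 27, 2025, 2 days prematurely.

No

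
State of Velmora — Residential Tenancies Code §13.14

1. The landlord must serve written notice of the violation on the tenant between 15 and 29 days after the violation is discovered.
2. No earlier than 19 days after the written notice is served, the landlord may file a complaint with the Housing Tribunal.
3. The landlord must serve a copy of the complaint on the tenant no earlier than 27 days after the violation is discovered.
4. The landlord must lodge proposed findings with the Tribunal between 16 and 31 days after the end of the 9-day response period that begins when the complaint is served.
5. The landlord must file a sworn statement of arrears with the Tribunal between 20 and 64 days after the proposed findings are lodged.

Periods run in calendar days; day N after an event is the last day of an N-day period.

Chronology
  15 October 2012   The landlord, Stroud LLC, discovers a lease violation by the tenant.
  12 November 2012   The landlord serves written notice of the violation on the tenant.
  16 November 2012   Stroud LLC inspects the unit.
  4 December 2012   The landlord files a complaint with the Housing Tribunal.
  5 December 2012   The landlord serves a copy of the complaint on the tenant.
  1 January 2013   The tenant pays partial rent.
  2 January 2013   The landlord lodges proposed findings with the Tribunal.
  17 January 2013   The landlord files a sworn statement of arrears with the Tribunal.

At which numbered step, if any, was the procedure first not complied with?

Step 5

Step 1: the window is 15–29 days after 15 October 2012 (when the violation is discovered), so 30 October 2012 through 13 November 2012; done 12 November 2012, which is between those dates.
Step 2: the earliest permitted date is 19 days after 12 November 2012 (when the written notice is served), i.e. 1 December 2012; 4 December 2012 is on or after that date.
Step 3: the earliest permitted date is 27 days after 15 October 2012 (when the violation is discovered), i.e. 11 November 2012; done 5 December 2012 — permitted.
Step 4: the window is 16–31 days after 14 December 2012 (end of the 9-day response period, which began when the complaint is served on 5 December 2012), so 30 December 2012 through 14 January 2013; done 2 January 2013, which is between those dates.
Step 5: the window is 20–64 days after 2 January 2013 (when the proposed findings are lodged), so 22 January 2013 through 7 March 2013; done 17 January 2013 — 5 days before the window opened.
The analysis stops there.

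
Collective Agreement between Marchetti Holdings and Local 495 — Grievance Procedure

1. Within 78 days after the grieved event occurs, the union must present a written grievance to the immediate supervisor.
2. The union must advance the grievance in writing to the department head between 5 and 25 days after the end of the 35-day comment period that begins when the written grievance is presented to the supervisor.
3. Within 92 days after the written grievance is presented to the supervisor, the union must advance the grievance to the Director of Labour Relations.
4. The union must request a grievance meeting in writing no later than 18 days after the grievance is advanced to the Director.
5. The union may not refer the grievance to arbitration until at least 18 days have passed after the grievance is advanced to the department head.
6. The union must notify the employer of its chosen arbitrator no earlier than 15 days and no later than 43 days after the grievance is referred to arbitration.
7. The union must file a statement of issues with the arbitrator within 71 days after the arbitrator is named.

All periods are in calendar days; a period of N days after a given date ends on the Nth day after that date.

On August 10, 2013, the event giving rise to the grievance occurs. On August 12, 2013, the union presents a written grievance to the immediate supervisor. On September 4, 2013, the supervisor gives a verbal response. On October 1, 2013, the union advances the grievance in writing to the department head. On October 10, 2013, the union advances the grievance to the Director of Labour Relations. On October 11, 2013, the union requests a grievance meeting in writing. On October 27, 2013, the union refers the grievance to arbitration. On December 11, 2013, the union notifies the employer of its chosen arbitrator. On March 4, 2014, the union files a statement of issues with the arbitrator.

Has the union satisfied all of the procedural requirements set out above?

No

(1) due by August 10, 2013 + 78 days = October 27, 2013; done August 12, 2013 — timely.
(2) the permitted window runs from September 16, 2013 + 5 = September 21, 2013 to September 16, 2013 + 25 = October 11, 2013; done October 1, 2013 — within the window.
(3) due by August 12, 2013 + 92 days = November 12, 2013; October 10, 2013 is within that limit.
(4) due by October 10, 2013 + 18 days = October 28, 2013; done October 11, 2013 — timely.
(5) permitted from October 1, 2013 + 18 days = October 19, 2013 onward; done October 27, 2013 — permitted.
(6) the permitted window runs from October 27, 2013 + 15 = November 11, 2013 to October 27, 2013 + 43 = December 9, 2013; done December 11, 2013 — 2 days after the window closed.
The analysis stops there.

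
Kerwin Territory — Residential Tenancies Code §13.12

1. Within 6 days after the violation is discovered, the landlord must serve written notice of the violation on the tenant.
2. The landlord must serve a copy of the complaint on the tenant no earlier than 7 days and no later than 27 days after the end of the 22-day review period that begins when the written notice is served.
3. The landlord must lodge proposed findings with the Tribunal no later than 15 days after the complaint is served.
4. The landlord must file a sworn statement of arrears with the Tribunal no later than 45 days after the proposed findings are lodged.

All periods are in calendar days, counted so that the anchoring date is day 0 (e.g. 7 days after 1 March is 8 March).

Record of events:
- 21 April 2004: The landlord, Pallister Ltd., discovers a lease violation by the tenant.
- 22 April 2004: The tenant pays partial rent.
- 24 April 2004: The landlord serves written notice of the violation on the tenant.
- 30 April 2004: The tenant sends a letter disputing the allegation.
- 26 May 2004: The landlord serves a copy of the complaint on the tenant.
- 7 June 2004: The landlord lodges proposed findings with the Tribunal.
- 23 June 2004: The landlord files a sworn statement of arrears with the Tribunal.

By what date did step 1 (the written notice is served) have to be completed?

Step 1 runs from 21 April 2004, when the violation is discovered. 6 days after 21 April 2004 is 27 April 2004.

27 April 2004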